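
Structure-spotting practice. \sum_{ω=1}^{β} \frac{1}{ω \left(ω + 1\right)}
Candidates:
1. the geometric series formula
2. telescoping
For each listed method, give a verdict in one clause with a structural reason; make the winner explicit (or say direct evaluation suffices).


Method: telescoping — after splitting \frac{1}{ω \left(ω + 1\right)} into partial fractions, the pieces are shifted copies of one function and cancel telescopically.
- the geometric series formula: the term-to-term ratio changes with the index, so the geometric formula cannot close it.
- telescoping — applicable, and directly so.


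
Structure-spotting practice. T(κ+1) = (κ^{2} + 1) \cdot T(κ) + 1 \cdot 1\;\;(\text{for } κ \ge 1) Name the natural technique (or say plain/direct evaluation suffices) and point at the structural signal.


Verdict: a summation factor — the coefficient κ^{2} + 1 drifts with the index, so no fixed root exists; normalizing by the cumulative product telescopes it.


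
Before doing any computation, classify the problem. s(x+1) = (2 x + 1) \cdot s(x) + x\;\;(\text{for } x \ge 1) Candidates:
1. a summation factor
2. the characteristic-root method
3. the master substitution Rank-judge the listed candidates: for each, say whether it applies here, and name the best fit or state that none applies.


Verdict: a summation factor — with the index-dependent coefficient 2 x + 1, dividing by the cumulative product turns the left side into a pure difference.
- a summation factor — yes — fits the structure here.
- the characteristic-root method: the coefficients change with the index, which the root method cannot absorb.
- the master substitution — no fixed divisor shrinks the index between calls.


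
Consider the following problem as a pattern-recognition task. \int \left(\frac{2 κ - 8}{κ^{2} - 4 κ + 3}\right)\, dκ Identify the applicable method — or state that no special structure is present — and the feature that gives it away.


Technique: partial fractions — rational integrand, reducible denominator κ^{2} - 4 κ + 3: decompose first, integrate second.


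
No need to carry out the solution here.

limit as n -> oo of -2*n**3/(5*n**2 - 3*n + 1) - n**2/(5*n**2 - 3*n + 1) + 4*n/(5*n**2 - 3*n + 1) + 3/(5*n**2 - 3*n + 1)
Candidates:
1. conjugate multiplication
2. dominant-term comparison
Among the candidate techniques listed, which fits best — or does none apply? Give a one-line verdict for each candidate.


Method: dominant-term comparison — divide through by the highest power of n; every lower-order term dies and the dominant terms decide the limit.
- conjugate multiplication — there is no infinity-minus-infinity radical difference to rationalize.
- dominant-term comparison: yes — fits the structure here.


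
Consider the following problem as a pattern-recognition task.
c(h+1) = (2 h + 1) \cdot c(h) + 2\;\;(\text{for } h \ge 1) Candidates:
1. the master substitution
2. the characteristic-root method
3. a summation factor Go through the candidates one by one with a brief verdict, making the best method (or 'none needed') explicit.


Verdict: a summation factor — it is first-order linear but the coefficient 2 h + 1 depends on the index, so multiply through by a summation factor to telescope it.
- the master substitution — with no divided-index recursive call, reindexing by powers of a base buys nothing.
- the characteristic-root method — an index-dependent weight blocks the pure exponential ansatz.
- a summation factor — applicable, and directly so.


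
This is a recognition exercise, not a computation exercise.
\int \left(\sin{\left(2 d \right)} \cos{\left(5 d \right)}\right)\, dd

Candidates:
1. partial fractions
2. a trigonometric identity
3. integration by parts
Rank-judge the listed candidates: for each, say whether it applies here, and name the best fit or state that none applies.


Best approach: a trigonometric identity — distinct frequencies under one product (\sin{\left(2 d \right)} \cos{\left(5 d \right)}): the product-to-sum identity is the systematic route to an integrable form.
- partial fractions: there is no rational-function structure to decompose.
- a trigonometric identity — yes — fits the structure here.
- integration by parts: not the fit here: there is no polynomial factor to ladder down — parts can still close the trigonometric product by recursion, though the identity rewrite is the direct route.


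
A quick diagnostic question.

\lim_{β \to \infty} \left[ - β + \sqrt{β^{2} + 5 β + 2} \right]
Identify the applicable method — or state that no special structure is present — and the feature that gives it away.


Best approach: conjugate multiplication — two divergent pieces with a minus sign between them and a radical in the mix: rationalize \sqrt{β^{2} + 5 β + 2} - β before any limit law applies.


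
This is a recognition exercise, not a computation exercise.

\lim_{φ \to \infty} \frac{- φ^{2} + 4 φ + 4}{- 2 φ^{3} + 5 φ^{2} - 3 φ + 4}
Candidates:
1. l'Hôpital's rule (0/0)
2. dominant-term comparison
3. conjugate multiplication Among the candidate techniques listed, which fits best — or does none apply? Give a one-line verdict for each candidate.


Best approach: dominant-term comparison — divide by the highest power of φ present: lower-order terms vanish and the dominant ratio remains.
- l'Hôpital's rule (0/0): no 0/0 form appears: written as one quotient, top and bottom both grow without bound, and the ratio is decided by their leading terms.
- dominant-term comparison — yes — fits the structure here.
- conjugate multiplication: no divergent radical difference is present for a conjugate pair to cancel.


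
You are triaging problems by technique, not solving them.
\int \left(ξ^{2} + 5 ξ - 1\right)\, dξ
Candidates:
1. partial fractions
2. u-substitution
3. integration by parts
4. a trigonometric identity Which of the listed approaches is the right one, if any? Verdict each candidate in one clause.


Method: no special technique — the integrand is a sum of constant multiples of powers of ξ — integrate term by term.
- partial fractions: the expression is not a ratio of polynomials that decomposes further.
- u-substitution — any workable substitution here is cosmetic — the integrand is already in directly integrable form.
- integration by parts — parts would only shuffle a directly integrable integrand.
- a trigonometric identity — with no trigonometric functions present, identity rewriting has no target.


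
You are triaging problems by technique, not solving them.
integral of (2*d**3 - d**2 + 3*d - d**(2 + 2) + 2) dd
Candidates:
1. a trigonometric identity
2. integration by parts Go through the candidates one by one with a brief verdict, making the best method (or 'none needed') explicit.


Diagnosis: no special technique — a term-by-term power-rule job in d; no substitution or rearrangement earns its keep here.
- a trigonometric identity: with no trigonometric functions present, identity rewriting has no target.
- integration by parts — splitting off a factor buys nothing — the integrand integrates directly without parts.


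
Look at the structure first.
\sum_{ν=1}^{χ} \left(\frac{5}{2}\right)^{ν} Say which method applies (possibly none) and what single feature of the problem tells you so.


Method: the geometric series formula — consecutive terms stand in a fixed index-free ratio — the geometric sum formula closes it.


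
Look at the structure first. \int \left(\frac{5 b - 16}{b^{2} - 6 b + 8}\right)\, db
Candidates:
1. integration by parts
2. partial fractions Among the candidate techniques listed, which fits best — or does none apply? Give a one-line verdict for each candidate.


Best approach: partial fractions — each factor of b^{2} - 6 b + 8 owns one elementary piece of the integrand — separate them and integrate piecewise.
- integration by parts: the nonconstant-polynomial-times-standard-kernel pattern (an exp, sine, cosine, or logarithm partner) is absent.
- partial fractions: applicable, and directly so.


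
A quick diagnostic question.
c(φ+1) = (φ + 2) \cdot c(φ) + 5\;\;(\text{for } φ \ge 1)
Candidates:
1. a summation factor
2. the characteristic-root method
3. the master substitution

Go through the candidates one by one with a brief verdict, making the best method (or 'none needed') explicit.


Best approach: a summation factor — normalize by the running product of φ + 2: the left side becomes a difference, and differences sum.
- a summation factor: applies; the problem has the shape this method handles.
- the characteristic-root method — an index-dependent weight blocks the pure exponential ansatz.
- the master substitution: this is shift-type recursion, outside the divide-and-conquer template.


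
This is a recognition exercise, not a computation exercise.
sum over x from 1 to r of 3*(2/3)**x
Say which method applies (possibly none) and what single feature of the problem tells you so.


Diagnosis: the geometric series formula — consecutive terms stand in a fixed index-free ratio — the geometric sum formula closes it.


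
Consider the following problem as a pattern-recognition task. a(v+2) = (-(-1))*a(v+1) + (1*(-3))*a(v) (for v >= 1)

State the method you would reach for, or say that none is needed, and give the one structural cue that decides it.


Method: the characteristic-root method — constant coefficients and linearity mean the ansatz r^v reduces it to solving the characteristic polynomial.


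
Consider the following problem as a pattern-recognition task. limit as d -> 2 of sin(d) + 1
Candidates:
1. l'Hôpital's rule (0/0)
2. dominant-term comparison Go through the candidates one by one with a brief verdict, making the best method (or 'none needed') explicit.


Verdict: no special technique — nothing blocks direct substitution at 2: plug in and finish.
- l'Hôpital's rule (0/0): substituting the point produces a determinate value, not a 0 over 0 clash.
- dominant-term comparison — this limit is not decided by comparing polynomial growth at infinity.


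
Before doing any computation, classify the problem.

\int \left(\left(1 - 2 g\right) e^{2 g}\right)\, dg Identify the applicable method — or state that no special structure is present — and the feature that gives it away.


Verdict: integration by parts — differentiate 1 - 2 g, integrate e^{2 g}: each pass lowers the polynomial degree, so parts terminates.


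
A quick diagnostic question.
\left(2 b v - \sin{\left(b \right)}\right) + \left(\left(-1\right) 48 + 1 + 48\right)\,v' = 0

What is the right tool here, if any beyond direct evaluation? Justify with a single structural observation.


Diagnosis: a linear integrating factor — v enters only linearly with coefficient 2 b; multiply by exp of the integral of 2 b and the left side becomes one derivative.


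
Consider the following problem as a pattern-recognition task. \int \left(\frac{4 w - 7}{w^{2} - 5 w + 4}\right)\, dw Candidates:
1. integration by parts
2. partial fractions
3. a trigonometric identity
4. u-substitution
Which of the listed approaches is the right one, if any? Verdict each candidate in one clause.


Best approach: partial fractions — break w^{2} - 5 w + 4 into its roots and the integral splits into logarithm-sized bites.
- integration by parts: the nonconstant-polynomial-times-standard-kernel pattern (an exp, sine, cosine, or logarithm partner) is absent.
- partial fractions — a fit — the right tool for this form.
- a trigonometric identity — there is no trigonometric structure at all — the integrand carries no sine or cosine to rewrite.
- u-substitution — no subexpression of the integrand pairs with its own derivative as a factor — individual terms may offer their own substitutions, but any change of variable covering the whole integral would have to be constructed from outside the expression.


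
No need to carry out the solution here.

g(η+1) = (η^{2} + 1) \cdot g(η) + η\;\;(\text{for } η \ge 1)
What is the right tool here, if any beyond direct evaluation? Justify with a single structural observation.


Diagnosis: a summation factor — it is first-order linear but the coefficient η^{2} + 1 depends on the index, so multiply through by a summation factor to telescope it.


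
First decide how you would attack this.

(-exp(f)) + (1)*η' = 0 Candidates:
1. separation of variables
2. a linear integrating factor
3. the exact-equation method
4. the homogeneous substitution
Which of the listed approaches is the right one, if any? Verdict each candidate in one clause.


Best approach: no special technique — solved for the derivative, η never appears on the right — this is a direct integration in f, not a differential-equations problem at heart.
- separation of variables — any separation here is vacuous (nothing depends on the unknown); direct integration is the honest label.
- a linear integrating factor: with the unknown absent the integrating factor is a formality; direct integration is the working structure.
- the exact-equation method: the unknown never enters the equation — exactness holds emptily, with nothing for the method to add.
- the homogeneous substitution — the slope changes under joint rescaling, failing the degree-zero test.


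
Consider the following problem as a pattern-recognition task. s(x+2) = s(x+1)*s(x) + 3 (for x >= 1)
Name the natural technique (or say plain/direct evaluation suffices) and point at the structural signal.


Verdict: no special technique — the update rule curves (it is not linear in the unknown sequence), so no superposition-based closed form attaches — iterate or study it directly.


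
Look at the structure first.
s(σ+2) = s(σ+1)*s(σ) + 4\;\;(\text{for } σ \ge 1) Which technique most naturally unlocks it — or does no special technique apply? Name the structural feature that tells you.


Verdict: no special technique — the unknown sequence enters the update nonlinearly, so no linear method fits the recurrence as written — direct iteration remains.


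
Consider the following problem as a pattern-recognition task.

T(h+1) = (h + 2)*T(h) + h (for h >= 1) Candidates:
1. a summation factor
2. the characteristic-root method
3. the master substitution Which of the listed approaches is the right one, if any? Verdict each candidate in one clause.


Technique: a summation factor — the coefficient h + 2 drifts with the index, so no fixed root exists; normalizing by the cumulative product telescopes it.
- a summation factor: applies; the problem has the shape this method handles.
- the characteristic-root method — an index-dependent weight blocks the pure exponential ansatz.
- the master substitution: no fixed divisor shrinks the index between calls.


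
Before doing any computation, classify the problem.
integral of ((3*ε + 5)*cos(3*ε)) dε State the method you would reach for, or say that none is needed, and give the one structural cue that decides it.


Best approach: integration by parts — a polynomial 3*ε + 5 against the kernel cos(3*ε) is the signature bounded-ladder case for integration by parts.


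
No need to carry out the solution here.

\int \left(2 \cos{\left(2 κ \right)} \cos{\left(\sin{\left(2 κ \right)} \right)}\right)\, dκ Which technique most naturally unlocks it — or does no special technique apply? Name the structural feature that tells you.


Technique: u-substitution — structure check: outer function, inner expression \sin{\left(2 κ \right)}, inner derivative as a factor — the classic u = \sin{\left(2 κ \right)} pattern.


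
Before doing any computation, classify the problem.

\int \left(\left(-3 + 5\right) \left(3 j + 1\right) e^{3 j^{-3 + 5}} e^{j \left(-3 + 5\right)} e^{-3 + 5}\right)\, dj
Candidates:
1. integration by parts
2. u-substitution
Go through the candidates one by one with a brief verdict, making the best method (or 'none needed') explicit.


Method: u-substitution — collected, the integrand has one factor that is, up to a constant, the derivative of an inner expression the rest depends on — substitute for that inner expression.
- integration by parts — a polynomial factor is present, but its partner is not an exp, sine, or cosine of a degree-1 argument, nor a logarithm.
- u-substitution — yes, a natural case for it.


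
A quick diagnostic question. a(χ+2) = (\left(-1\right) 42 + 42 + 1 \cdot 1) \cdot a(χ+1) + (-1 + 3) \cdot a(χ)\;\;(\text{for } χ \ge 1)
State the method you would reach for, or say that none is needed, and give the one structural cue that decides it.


Best approach: the characteristic-root method — fixed numeric weights on consecutive terms and no forcing term added: the root method in its home territory.


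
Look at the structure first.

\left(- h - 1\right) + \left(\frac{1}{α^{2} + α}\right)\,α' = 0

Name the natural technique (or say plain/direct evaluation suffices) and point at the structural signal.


Diagnosis: separation of variables — all dependence on the two variables factors apart, the defining separable shape. A Bernoulli substitution applies to this equation as given; separation takes the same equation in its displayed form.


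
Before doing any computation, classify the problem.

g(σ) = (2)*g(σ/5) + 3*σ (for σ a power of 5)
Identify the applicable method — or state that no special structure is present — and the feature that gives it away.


Diagnosis: the master substitution — the argument shrinks by the factor 5, so measure the index on a logarithmic scale and the recursion becomes a shift.


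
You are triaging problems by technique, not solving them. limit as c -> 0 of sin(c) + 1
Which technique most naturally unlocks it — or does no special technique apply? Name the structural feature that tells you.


Method: no special technique — the expression is continuous at 0 — substitute and evaluate; no indeterminate form appears.


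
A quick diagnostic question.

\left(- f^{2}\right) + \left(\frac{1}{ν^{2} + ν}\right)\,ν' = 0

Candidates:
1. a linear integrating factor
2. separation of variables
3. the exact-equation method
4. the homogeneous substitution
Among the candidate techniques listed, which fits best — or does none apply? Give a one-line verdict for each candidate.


Method: separation of variables — the derivative equals a pure function of f (namely f^{2}) times a pure function of ν (namely ν^{2} + ν); divide and integrate each side. A Bernoulli substitution applies to this equation as given; separation takes the same equation in its displayed form.
- a linear integrating factor: a nonlinear term in the unknown puts this outside the integrating-factor template.
- separation of variables — yes, a natural case for it.
- the exact-equation method: any potential here is of the trivial single-variable kind; the exact method earns its name only with genuine cross terms.
- the homogeneous substitution — the slope does not depend on the ratio of the variables alone.


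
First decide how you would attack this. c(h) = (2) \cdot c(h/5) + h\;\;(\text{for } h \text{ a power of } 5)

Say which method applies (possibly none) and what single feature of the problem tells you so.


Verdict: the master substitution — the argument contracts 5-fold per step: reindex h exponentially and solve the linear recurrence in the new index.


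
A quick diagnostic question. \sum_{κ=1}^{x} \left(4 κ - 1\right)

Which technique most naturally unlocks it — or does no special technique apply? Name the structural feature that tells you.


Best approach: no special technique — the summand is a plain polynomial in κ (expanding first if it arrives factored); standard power-sum formulas evaluate it term by term.


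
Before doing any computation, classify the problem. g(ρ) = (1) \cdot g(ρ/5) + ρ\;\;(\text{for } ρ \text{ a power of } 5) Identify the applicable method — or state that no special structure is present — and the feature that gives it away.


Method: the master substitution — treat m = log base 5 of ρ as the new clock: one recursion step advances m by one while ρ scales by 5.


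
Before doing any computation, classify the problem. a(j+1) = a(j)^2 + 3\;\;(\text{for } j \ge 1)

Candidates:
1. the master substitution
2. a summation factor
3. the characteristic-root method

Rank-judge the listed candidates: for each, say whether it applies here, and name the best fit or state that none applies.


Verdict: no special technique — the map from one term to the next is curved, not linear, so linear closed-form machinery does not attach.
- the master substitution: there is no divide-the-index recursive argument.
- a summation factor — the recursion is nonlinear — outside the first-order linear family a summation factor addresses.
- the characteristic-root method: nonlinearity rules out exponential-mode superposition from the start.


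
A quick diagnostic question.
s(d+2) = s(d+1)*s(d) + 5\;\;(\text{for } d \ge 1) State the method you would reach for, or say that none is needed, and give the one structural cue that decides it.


Technique: no special technique — the sequence value feeds back through itself nonlinearly — linear superposition fails, and every superposition-based closed form fails with it.


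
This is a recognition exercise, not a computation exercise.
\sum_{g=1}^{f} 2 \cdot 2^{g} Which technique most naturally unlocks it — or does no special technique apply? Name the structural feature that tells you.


Diagnosis: the geometric series formula — check a ratio of consecutive terms: it is 2, independent of the index, so the geometric formula closes the sum.


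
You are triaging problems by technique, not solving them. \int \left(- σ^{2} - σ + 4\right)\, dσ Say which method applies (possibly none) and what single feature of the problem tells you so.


Diagnosis: no special technique — nothing composite, nothing rational, nothing trigonometric — each constant-multiple power of σ integrates by the power rule alone.


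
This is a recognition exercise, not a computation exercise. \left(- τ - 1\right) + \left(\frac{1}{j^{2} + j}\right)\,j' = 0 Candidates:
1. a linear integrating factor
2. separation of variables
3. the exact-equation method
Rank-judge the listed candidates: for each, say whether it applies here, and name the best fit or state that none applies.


Diagnosis: separation of variables — separating collects all j-dependence with the derivative and leaves all τ-dependence opposite: variables separate. A Bernoulli rewrite would carry it as the equation stands — separating the variables needs no rearrangement either.
- a linear integrating factor — the unknown enters nonlinearly (through a power, a denominator, or a transcendental function), which the linear integrating-factor recipe cannot absorb as-is — any repair would come from a preliminary substitution, not the factor.
- separation of variables: applies; the problem has the shape this method handles.
- the exact-equation method — any potential here is of the trivial single-variable kind; the exact method earns its name only with genuine cross terms.


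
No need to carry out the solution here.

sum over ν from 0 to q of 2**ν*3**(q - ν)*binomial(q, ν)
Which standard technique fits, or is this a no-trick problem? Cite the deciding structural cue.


Diagnosis: the binomial theorem — binomial(q, ν) weighting matched powers of 2 and 3 is the expanded form of (2 + 3)^q — fold it back up.


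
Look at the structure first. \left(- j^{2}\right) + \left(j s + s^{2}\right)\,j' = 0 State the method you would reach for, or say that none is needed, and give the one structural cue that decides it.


Diagnosis: the homogeneous substitution — the slope is degree-zero homogeneous: the ratio substitution v = j/s collapses it. With the right rearrangement (exchanging the roles of the variables where needed), this also fits a Bernoulli template; the homogeneous substitution reads the structure directly.


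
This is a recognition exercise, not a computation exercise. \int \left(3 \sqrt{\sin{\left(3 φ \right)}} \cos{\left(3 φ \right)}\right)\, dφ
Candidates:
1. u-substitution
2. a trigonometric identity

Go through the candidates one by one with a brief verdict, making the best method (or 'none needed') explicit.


Method: u-substitution — everything non-trivial happens through the inner expression \sin{\left(3 φ \right)}, and its derivative accounts for the remaining factor up to a constant, so set u = \sin{\left(3 φ \right)}.
- u-substitution — a fit — the right tool for this form.
- a trigonometric identity: neither the even-power reduction nor the product-to-sum identity applies to this structure.


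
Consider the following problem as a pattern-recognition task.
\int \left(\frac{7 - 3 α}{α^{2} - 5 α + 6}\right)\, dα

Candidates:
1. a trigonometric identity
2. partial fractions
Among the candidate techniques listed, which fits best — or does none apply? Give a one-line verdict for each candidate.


Technique: partial fractions — once α^{2} - 5 α + 6 is factored, each root contributes a simple-fraction term; integrate them one at a time.
- a trigonometric identity: there is no trigonometric structure at all — the integrand carries no sine or cosine to rewrite.
- partial fractions — yes — fits the structure here.


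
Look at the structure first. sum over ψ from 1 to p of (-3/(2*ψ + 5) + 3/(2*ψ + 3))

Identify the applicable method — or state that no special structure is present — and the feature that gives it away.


Technique: telescoping — write out three consecutive terms and watch the interior cancel: the advanced copy one term subtracts reappears as the very next term's leading piece, pair after pair.


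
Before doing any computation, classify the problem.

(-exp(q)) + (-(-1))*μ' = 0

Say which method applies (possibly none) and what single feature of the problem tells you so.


Best approach: no special technique — solved for the derivative, μ never appears on the right — this is a direct integration in q, not a differential-equations problem at heart.


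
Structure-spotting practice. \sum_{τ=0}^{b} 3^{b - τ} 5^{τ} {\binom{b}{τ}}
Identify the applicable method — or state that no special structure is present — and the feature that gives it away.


Diagnosis: the binomial theorem — binomial coefficients against complementary powers of 5 and 3: recognize the binomial expansion and resum.


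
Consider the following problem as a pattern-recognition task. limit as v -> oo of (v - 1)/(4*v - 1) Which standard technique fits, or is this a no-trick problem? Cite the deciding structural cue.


Verdict: dominant-term comparison — divide by the highest power of v present: lower-order terms vanish and the dominant ratio remains. Differentiating the expression as a single quotient would eventually settle it as well; matching dominant growth settles it immediately.


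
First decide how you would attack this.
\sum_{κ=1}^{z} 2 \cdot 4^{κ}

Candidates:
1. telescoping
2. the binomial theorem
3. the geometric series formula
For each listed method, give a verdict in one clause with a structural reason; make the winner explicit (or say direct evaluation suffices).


Best approach: the geometric series formula — each summand is the previous one scaled by 4; that constant multiplier is itself the geometric structure.
- telescoping: computed from the summand as displayed, the partial sums build up without the pairwise collapse telescoping exploits.
- the binomial theorem: the terms lack the binomial-coefficient-weighted complementary-power pattern of an expansion.
- the geometric series formula — yes — fits the structure here.


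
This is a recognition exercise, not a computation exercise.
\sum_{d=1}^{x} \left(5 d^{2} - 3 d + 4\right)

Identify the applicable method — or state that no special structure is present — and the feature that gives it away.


Technique: no special technique — no cancellation, no constant ratio, no binomial weights — just polynomial terms summed directly.


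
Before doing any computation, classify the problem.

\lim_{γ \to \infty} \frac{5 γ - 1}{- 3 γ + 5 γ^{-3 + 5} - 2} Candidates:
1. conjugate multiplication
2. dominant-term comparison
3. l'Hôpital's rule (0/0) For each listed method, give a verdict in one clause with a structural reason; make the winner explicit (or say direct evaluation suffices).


Verdict: dominant-term comparison — divide through by the highest power of γ; every lower-order term dies and the dominant terms decide the limit.
- conjugate multiplication: multiplying by a conjugate would not remove any indeterminacy here.
- dominant-term comparison — a fit — the right tool for this form.
- l'Hôpital's rule (0/0): as a single quotient the expression runs to ∞/∞ at the limit point — an at-infinity form of the rule would apply, though the leading-growth comparison is the direct reading.


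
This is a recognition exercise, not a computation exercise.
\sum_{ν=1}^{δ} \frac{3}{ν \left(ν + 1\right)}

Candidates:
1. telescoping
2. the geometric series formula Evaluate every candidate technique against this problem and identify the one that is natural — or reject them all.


Method: telescoping — one partial-fraction pass turns \frac{3}{ν \left(ν + 1\right)} into a shifted difference, and shifted differences telescope.
- telescoping: yes — fits the structure here.
- the geometric series formula: consecutive terms are not related by a fixed multiplier.


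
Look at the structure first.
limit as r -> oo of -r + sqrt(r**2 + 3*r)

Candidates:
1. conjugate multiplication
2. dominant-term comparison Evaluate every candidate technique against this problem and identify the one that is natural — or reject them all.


Verdict: conjugate multiplication — both pieces blow up but their difference is finite; the conjugate trick rationalizes sqrt(r**2 + 3*r) - r.
- conjugate multiplication — a fit — the right tool for this form.
- dominant-term comparison — leading-power comparison does not apply to this form.


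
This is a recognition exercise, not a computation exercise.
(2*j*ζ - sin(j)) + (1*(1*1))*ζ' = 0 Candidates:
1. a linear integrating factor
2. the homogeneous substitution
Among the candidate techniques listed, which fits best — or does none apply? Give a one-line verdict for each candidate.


Method: a linear integrating factor — the unknown enters only to the first power against a nonzero forcing term — the integrating-factor template applies directly.
- a linear integrating factor: a fit — the right tool for this form.
- the homogeneous substitution: the slope does not depend on the ratio of the variables alone.


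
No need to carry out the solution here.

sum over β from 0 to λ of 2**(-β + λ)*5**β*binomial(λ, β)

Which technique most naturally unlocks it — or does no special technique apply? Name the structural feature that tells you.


Diagnosis: the binomial theorem — the summand is term β of a binomial expansion in 5 and 2; the whole sum is a single power.


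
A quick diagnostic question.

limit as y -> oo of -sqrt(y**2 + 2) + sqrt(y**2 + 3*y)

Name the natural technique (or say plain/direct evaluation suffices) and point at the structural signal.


Method: conjugate multiplication — the difference sqrt(y**2 + 3*y) - sqrt(y**2 + 2) is an ∞ − ∞ stalemate; its conjugate partner breaks the tie.


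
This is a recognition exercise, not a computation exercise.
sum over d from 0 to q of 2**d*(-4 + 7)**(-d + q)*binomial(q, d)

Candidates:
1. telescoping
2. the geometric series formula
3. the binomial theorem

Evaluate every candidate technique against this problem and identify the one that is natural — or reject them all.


Technique: the binomial theorem — terms weighting binomial(q, d) against matched powers of 2 and (-4 + 7) reassemble into (2 + (-4 + 7))^q by the binomial theorem.
- telescoping: the summand is not presented as a shifted difference — a telescoping rewrite may exist, but the displayed structure does not offer one.
- the geometric series formula — dividing successive terms gives an index-dependent quantity, not a constant.
- the binomial theorem — yes — fits the structure here.


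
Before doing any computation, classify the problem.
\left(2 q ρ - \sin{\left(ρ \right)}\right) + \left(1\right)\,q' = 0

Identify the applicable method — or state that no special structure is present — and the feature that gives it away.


Best approach: a linear integrating factor — the unknown enters only to the first power against a nonzero forcing term — the integrating-factor template applies directly.


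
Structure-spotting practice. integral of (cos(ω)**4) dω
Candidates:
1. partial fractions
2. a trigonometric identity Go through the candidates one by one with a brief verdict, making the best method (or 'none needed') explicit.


Verdict: a trigonometric identity — an even power like cos(ω)**4 flattens under the half-angle identity into first-degree cosines you can integrate directly.
- partial fractions — the expression is not a ratio of polynomials that decomposes further.
- a trigonometric identity: applies; the problem has the shape this method handles.


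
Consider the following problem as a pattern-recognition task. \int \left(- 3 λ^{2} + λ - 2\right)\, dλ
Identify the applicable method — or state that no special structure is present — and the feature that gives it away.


Diagnosis: no special technique — nothing composite, nothing rational, nothing trigonometric — each constant-multiple power of λ integrates by the power rule alone.


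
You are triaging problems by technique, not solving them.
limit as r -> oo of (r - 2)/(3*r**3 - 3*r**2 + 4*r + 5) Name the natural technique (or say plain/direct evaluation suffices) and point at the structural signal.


Verdict: dominant-term comparison — divide through by the highest power of r; every lower-order term dies and the dominant terms decide the limit. l'Hôpital's at-infinity variant applies to the expression viewed as a single quotient; the leading-term comparison is the direct route.


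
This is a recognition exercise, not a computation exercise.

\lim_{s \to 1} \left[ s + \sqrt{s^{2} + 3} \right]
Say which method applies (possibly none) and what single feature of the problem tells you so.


Verdict: no special technique — no zero denominators, no indeterminate clash at 1 — substitute and read off the value.


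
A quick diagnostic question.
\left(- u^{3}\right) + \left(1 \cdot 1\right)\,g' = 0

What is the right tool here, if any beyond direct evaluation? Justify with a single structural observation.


Technique: no special technique — with g absent the equation is not coupled at all: direct integration in u.


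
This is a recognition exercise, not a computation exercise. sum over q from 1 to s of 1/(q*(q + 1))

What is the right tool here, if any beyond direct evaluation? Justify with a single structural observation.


Method: telescoping — rewrite 1/(q*(q + 1)) as simple fractions and successive terms eat each other — only the edges survive.


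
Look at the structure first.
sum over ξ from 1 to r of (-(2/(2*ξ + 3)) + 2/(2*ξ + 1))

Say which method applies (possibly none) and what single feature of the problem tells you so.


Diagnosis: telescoping — consecutive terms evaluate one function at adjacent indices (2/(2*ξ + 1) is its current value): one term's tail is the next term's head, so the chain collapses.


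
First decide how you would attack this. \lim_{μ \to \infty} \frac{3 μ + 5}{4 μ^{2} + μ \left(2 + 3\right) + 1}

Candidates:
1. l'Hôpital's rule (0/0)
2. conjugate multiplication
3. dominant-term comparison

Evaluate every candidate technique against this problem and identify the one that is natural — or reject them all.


Verdict: dominant-term comparison — divide through by the highest power of μ; every lower-order term dies and the dominant terms decide the limit.
- l'Hôpital's rule (0/0) — no 0/0 form appears: written as one quotient, top and bottom both grow without bound, and the ratio is decided by their leading terms.
- conjugate multiplication — there is no infinity-minus-infinity radical difference to rationalize.
- dominant-term comparison: applies; the problem has the shape this method handles.


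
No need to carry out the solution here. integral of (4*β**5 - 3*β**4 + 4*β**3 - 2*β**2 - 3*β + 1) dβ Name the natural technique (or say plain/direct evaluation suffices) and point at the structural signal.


Technique: no special technique — the integrand is a sum of constant multiples of powers of β — integrate term by term.


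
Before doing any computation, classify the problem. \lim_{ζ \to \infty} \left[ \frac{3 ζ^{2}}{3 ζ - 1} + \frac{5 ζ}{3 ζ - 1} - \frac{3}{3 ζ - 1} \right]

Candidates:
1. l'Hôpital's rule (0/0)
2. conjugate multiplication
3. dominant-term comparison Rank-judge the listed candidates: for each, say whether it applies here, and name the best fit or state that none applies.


Verdict: dominant-term comparison — at large ζ only the top-degree terms survive; compare the leading terms and the limit falls out.
- l'Hôpital's rule (0/0): as a single quotient the expression runs to ∞/∞ at the limit point — an at-infinity form of the rule would apply, though the leading-growth comparison is the direct reading.
- conjugate multiplication: rationalization has no target — no divergent radical difference appears.
- dominant-term comparison — a fit — the right tool for this form.


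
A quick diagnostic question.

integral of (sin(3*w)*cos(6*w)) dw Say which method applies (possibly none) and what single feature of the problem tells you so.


Technique: a trigonometric identity — the identity turns sin(3*w)*cos(6*w) into two lone cosines/sines, each trivially integrable.


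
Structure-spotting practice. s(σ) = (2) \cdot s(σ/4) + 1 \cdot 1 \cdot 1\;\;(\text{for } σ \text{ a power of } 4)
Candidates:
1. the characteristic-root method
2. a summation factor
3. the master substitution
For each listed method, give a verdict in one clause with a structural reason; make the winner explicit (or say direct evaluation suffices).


Diagnosis: the master substitution — the argument contracts 4-fold per step: reindex σ exponentially and solve the linear recurrence in the new index.
- the characteristic-root method: a divided-index call is not the fixed-shift linear shape that characteristic roots solve.
- a summation factor — the recursion divides its index rather than shifting it — there is no previous-term chain for a summation factor to telescope.
- the master substitution — applies; the problem has the shape this method handles.


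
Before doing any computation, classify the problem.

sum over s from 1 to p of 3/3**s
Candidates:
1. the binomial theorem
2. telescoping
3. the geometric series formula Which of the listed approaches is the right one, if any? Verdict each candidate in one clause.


Method: the geometric series formula — consecutive terms stand in a fixed index-free ratio — the geometric sum formula closes it.
- the binomial theorem — no binomial coefficients pair with matched powers.
- telescoping: in the displayed form, no term reappears at a neighboring index to cancel against.
- the geometric series formula: yes, a natural case for it.


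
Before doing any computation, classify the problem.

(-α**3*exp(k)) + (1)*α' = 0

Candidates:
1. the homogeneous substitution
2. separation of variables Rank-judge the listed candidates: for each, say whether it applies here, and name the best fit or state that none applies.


Diagnosis: separation of variables — all dependence on the two variables factors apart, the defining separable shape.
- the homogeneous substitution: solved for the derivative, the right side changes under joint scaling of the two variables.
- separation of variables — yes — fits the structure here.
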